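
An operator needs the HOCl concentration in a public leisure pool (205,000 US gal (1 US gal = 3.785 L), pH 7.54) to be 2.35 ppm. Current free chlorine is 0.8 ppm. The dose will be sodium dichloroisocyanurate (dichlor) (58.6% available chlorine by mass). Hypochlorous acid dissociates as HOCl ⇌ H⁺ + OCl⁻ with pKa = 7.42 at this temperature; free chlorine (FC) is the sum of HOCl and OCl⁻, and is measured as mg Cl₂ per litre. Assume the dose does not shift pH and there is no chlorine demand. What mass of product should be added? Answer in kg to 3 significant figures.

6.15 kg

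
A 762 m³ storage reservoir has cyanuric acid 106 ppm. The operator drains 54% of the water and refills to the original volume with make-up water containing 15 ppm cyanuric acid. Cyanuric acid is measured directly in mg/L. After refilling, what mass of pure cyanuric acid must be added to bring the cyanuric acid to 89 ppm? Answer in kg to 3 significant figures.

24.5 kg

Volume: 762 m³ = 762,000 L.
After draining 54% and refilling: 106 × 0.46 + 15 × 0.54 = 56.86 ppm.
Deficit to target: 89 − 56.86 = 32.14 mg/L.
Mass: 32.14 mg/L × 762,000 L = 24,490 g cyanuric acid.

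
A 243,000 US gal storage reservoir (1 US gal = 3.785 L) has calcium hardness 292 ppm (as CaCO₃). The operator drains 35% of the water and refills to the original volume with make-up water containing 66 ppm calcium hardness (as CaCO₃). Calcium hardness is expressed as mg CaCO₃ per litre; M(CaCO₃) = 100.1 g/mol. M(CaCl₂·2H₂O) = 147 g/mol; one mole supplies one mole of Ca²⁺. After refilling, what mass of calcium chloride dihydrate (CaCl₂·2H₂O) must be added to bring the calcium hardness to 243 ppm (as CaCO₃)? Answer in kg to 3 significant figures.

Volume: 243,000 US gal × 3.785 L/gal = 919,755 L.
After draining 35% and refilling: 292 × 0.65 + 66 × 0.35 = 212.9 ppm.
Deficit to target: 243 − 212.9 = 30.1 mg/L.
As CaCO₃: 30.1 mg/L × 919,755 L = 27,680 g; ÷ 100.1 = 276.6 mol Ca²⁺.
Mass: 276.6 × 147 = 40,660 g.

40.7 kg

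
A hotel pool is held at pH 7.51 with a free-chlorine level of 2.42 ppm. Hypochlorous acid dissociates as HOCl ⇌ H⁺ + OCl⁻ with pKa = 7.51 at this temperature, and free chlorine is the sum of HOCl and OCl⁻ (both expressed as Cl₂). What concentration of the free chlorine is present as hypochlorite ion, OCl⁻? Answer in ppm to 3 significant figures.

1.21 ppm

[OCl⁻]/[HOCl] = 10^(pH − pKa) = 10^(7.51 − 7.51) = 10^0.00 = 1.
Fraction as HOCl = 1 / (1 + 1) = 0.5.
OCl⁻ = (1 − 0.5) × 2.42 ppm = 1.21 ppm.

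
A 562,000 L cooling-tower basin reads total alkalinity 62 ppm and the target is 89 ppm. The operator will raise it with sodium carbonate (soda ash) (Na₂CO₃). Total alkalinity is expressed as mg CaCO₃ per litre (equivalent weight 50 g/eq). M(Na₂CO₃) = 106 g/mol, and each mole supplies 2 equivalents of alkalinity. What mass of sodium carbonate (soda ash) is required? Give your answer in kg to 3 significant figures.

16.1 kg

Alkalinity to add: (89 − 62) = 27 mg/L as CaCO₃ × 562,000 L = 15,170 g as CaCO₃.
Equivalents: 15,170 g ÷ 50 g/eq = 303.5 eq.
Each mole of Na₂CO₃ supplies 2 eq, so 303.5 / 2 = 151.7 mol.
Mass: 151.7 mol × 106 g/mol = 16,080 g.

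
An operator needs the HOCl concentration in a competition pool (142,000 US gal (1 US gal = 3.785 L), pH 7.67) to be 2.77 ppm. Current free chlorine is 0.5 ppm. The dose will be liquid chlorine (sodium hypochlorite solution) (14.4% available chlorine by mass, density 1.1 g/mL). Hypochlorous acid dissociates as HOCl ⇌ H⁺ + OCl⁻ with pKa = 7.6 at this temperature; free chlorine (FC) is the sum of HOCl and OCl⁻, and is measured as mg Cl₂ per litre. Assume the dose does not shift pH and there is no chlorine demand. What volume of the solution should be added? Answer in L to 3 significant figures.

Volume: 142,000 US gal × 3.785 L/gal = 537,470 L.
[OCl⁻]/[HOCl] = 10^(pH − pKa) = 10^(7.67 − 7.6) = 1.175; fraction as HOCl = 1/(1 + 1.175) = 0.4598.
Free chlorine required for 2.77 ppm HOCl: 2.77 / 0.4598 = 6.024 ppm.
FC to add: 6.024 − 0.5 = 5.524 mg/L as Cl₂.
Cl₂ equivalent: 5.524 mg/L × 537,470 L = 2969 g.
Product at 14.4% available Cl: 2969 / 0.144 = 20,620 g.
Volume: 20,620 g ÷ 1.1 g/mL = 18,750 mL.

18.7 L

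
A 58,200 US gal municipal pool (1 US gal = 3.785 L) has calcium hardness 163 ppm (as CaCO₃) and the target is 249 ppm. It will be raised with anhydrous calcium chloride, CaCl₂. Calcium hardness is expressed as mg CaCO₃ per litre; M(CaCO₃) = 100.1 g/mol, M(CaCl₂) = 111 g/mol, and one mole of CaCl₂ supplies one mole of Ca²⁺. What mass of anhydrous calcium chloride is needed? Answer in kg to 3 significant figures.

Volume: 58,200 US gal × 3.785 L/gal = 220,287 L.
Hardness to add: (249 − 163) = 86 mg/L as CaCO₃ × 220,287 L = 18,940 g as CaCO₃.
Moles of Ca²⁺ (1 mol Ca²⁺ ≡ 1 mol CaCO₃): 18,940 / 100.1 g/mol = 189.3 mol.
Mass of CaCl₂: 189.3 × 111 = 21,010 g.

21.0 kg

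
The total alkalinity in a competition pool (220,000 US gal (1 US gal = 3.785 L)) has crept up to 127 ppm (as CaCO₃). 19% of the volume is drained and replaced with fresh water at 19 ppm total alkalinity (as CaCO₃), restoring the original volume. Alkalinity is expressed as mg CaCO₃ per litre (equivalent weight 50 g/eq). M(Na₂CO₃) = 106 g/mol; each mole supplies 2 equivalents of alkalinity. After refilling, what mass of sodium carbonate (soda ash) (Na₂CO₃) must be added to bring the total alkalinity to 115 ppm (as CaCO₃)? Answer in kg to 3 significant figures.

7.52 kg

Volume: 220,000 US gal × 3.785 L/gal = 832,700 L.
After draining 19% and refilling: 127 × 0.81 + 19 × 0.19 = 106.48 ppm.
Deficit to target: 115 − 106.48 = 8.52 mg/L.
As CaCO₃: 8.52 mg/L × 832,700 L = 7095 g; ÷ 50 g/eq ÷ 2 = 70.95 mol Na₂CO₃.
Mass: 70.95 × 106 = 7520 g.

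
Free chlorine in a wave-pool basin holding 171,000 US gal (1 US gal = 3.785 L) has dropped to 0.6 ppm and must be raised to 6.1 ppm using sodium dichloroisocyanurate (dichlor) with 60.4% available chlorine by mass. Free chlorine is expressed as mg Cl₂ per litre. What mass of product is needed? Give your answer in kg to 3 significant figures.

5.89 kg

Volume: 171,000 US gal × 3.785 L/gal = 647,235 L.
Chlorine deficit: 6.1 − 0.6 = 5.5 ppm = 5.5 mg/L as Cl₂.
Cl₂ equivalent needed: 5.5 mg/L × 647,235 L = 3,560,000 mg = 3560 g.
Product at 60.4% available chlorine: 3560 / 0.604 = 5894 g.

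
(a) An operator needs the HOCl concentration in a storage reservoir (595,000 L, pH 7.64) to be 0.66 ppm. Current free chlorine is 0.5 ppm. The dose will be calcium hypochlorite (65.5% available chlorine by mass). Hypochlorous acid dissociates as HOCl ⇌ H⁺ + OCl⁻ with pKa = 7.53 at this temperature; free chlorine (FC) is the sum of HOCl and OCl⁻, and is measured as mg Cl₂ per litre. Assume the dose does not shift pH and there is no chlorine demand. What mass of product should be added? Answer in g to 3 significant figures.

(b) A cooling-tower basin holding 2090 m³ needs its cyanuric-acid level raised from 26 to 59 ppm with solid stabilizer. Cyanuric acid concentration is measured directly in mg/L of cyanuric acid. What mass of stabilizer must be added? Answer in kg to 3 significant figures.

(a) [OCl⁻]/[HOCl] = 10^(pH − pKa) = 10^(7.64 − 7.53) = 1.288; fraction as HOCl = 1/(1 + 1.288) = 0.437.
(a) Free chlorine required for 0.66 ppm HOCl: 0.66 / 0.437 = 1.51 ppm.
(a) FC to add: 1.51 − 0.5 = 1.01 mg/L as Cl₂.
(a) Cl₂ equivalent: 1.01 mg/L × 595,000 L = 601.1 g.
(a) Product at 65.5% available Cl: 601.1 / 0.655 = 917.7 g.

(b) Volume: 2090 m³ = 2,090,000 L.
(b) CYA to add: (59 − 26) = 33 mg/L × 2,090,000 L = 68,970 g cyanuric acid.

(a) 918 g; (b) 69.0 kg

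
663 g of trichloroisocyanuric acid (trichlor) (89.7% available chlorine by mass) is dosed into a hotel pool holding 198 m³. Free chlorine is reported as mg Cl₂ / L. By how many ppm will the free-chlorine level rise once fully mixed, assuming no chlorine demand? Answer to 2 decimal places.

Volume: 198 m³ = 198,000 L.
Available chlorine delivered: 663 g × 0.897 = 594.7 g as Cl₂.
Concentration rise: 594.7 g / 198,000 L = 3.004 mg/L = 3.00 ppm.

3.00 ppm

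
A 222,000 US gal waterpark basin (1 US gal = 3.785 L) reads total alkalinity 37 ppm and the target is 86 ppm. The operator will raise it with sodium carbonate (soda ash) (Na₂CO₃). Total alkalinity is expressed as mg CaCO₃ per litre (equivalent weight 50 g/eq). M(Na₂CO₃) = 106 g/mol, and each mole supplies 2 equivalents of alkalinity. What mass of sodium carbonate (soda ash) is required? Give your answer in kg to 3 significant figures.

43.6 kg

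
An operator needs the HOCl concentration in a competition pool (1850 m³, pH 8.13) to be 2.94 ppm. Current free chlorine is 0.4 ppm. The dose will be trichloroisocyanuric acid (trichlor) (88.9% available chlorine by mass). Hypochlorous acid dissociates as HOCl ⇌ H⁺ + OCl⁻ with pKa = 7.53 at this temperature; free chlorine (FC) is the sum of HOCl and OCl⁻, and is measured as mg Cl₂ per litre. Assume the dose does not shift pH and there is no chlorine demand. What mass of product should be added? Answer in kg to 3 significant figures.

29.6 kg

Volume: 1850 m³ = 1,850,000 L.
[OCl⁻]/[HOCl] = 10^(pH − pKa) = 10^(8.13 − 7.53) = 3.981; fraction as HOCl = 1/(1 + 3.981) = 0.2008.
Free chlorine required for 2.94 ppm HOCl: 2.94 / 0.2008 = 14.64 ppm.
FC to add: 14.64 − 0.4 = 14.24 mg/L as Cl₂.
Cl₂ equivalent: 14.24 mg/L × 1,850,000 L = 26,350 g.
Product at 88.9% available Cl: 26,350 / 0.889 = 29,640 g.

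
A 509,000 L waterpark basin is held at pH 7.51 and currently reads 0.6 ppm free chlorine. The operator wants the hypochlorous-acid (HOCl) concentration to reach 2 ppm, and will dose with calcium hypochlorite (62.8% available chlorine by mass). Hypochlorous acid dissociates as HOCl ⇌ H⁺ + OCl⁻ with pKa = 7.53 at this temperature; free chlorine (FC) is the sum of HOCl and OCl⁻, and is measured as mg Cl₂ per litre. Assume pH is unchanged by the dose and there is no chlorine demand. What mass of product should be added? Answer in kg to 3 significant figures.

2.68 kg

[OCl⁻]/[HOCl] = 10^(pH − pKa) = 10^(7.51 − 7.53) = 0.955; fraction as HOCl = 1/(1 + 0.955) = 0.5115.
Free chlorine required for 2 ppm HOCl: 2 / 0.5115 = 3.91 ppm.
FC to add: 3.91 − 0.6 = 3.31 mg/L as Cl₂.
Cl₂ equivalent: 3.31 mg/L × 509,000 L = 1685 g.
Product at 62.8% available Cl: 1685 / 0.628 = 2683 g.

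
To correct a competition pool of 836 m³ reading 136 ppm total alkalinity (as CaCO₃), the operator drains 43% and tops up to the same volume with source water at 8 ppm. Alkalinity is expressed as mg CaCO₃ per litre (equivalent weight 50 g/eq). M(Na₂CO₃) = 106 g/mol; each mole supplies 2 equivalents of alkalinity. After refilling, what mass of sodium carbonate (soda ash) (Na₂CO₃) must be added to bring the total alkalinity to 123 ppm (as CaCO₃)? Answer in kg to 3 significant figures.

37.3 kg

Volume: 836 m³ = 836,000 L.
After draining 43% and refilling: 136 × 0.57 + 8 × 0.43 = 80.96 ppm.
Deficit to target: 123 − 80.96 = 42.04 mg/L.
As CaCO₃: 42.04 mg/L × 836,000 L = 35,150 g; ÷ 50 g/eq ÷ 2 = 351.5 mol Na₂CO₃.
Mass: 351.5 × 106 = 37,250 g.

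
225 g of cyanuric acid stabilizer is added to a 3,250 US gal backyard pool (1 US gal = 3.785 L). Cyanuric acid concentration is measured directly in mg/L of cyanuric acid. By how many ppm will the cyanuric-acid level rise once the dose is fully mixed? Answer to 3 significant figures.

18.3 ppm

Volume: 3,250 US gal × 3.785 L/gal = 12,301 L.
Rise: 225 g / 12,301 L × 1000 = 18.29 mg/L.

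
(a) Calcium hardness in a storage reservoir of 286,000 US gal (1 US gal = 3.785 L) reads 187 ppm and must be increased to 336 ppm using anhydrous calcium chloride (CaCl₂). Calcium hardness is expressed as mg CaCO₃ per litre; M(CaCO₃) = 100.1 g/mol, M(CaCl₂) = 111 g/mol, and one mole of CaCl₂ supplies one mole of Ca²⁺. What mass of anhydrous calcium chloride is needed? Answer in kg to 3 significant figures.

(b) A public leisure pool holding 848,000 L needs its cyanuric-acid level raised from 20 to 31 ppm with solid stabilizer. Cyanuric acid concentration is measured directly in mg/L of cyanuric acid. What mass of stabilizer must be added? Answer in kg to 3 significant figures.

(a) 179 kg; (b) 9.33 kg

(a) Volume: 286,000 US gal × 3.785 L/gal = 1,082,510 L.
(a) Hardness to add: (336 − 187) = 149 mg/L as CaCO₃ × 1,082,510 L = 161,300 g as CaCO₃.
(a) Moles of Ca²⁺ (1 mol Ca²⁺ ≡ 1 mol CaCO₃): 161,300 / 100.1 g/mol = 1611 mol.
(a) Mass of CaCl₂: 1611 × 111 = 178,900 g.

(b) CYA to add: (31 − 20) = 11 mg/L × 848,000 L = 9328 g cyanuric acid.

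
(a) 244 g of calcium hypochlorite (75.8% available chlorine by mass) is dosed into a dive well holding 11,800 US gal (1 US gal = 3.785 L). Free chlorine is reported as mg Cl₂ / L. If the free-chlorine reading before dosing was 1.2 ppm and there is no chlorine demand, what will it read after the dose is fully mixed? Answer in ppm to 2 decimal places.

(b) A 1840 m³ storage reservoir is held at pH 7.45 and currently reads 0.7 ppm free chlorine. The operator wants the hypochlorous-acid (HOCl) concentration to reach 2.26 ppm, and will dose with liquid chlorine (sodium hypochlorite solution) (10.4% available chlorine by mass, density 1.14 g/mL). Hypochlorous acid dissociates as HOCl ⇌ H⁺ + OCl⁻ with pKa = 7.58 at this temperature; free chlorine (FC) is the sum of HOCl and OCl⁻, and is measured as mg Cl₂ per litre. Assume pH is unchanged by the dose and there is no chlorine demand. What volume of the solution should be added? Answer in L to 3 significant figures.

(a) 5.34 ppm; (b) 50.2 L

(a) Volume: 11,800 US gal × 3.785 L/gal = 44,663 L.
(a) Available chlorine delivered: 244 g × 0.758 = 185 g as Cl₂.
(a) Concentration rise: 185 g / 44,663 L = 4.141 mg/L = 4.14 ppm.
(a) Final FC: 1.2 + 4.14 = 5.34 ppm.

(b) Volume: 1840 m³ = 1,840,000 L.
(b) [OCl⁻]/[HOCl] = 10^(pH − pKa) = 10^(7.45 − 7.58) = 0.7413; fraction as HOCl = 1/(1 + 0.7413) = 0.5743.
(b) Free chlorine required for 2.26 ppm HOCl: 2.26 / 0.5743 = 3.935 ppm.
(b) FC to add: 3.935 − 0.7 = 3.235 mg/L as Cl₂.
(b) Cl₂ equivalent: 3.235 mg/L × 1,840,000 L = 5953 g.
(b) Product at 10.4% available Cl: 5953 / 0.104 = 57,240 g.
(b) Volume: 57,240 g ÷ 1.14 g/mL = 50,210 mL.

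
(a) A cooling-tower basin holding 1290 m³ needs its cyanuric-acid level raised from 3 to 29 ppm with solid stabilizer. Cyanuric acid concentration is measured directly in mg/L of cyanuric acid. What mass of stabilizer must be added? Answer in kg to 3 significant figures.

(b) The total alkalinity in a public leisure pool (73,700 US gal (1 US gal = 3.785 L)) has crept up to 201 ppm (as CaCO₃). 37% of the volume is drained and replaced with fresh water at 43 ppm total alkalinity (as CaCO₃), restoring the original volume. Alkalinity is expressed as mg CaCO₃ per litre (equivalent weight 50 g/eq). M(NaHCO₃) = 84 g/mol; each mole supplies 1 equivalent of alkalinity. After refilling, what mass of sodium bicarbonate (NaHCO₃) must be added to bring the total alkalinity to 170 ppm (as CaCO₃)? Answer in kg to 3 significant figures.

(a) Volume: 1290 m³ = 1,290,000 L.
(a) CYA to add: (29 − 3) = 26 mg/L × 1,290,000 L = 33,540 g cyanuric acid.

(b) Volume: 73,700 US gal × 3.785 L/gal = 278,954 L.
(b) After draining 37% and refilling: 201 × 0.63 + 43 × 0.37 = 142.54 ppm.
(b) Deficit to target: 170 − 142.54 = 27.46 mg/L.
(b) As CaCO₃: 27.46 mg/L × 278,954 L = 7660 g; ÷ 50 g/eq ÷ 1 = 153.2 mol NaHCO₃.
(b) Mass: 153.2 × 84 = 12,870 g.

(a) 33.5 kg; (b) 12.9 kg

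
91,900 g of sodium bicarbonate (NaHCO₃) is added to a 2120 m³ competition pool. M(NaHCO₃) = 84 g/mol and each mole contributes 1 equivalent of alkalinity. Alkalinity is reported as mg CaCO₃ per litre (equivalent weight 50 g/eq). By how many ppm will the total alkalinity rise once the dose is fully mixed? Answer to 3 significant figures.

Volume: 2120 m³ = 2,120,000 L.
Moles of NaHCO₃: 91,900 g ÷ 84 g/mol = 1094 mol → 1094 eq of alkalinity.
As CaCO₃: 1094 eq × 50 g/eq = 54,700 g.
Rise: 54,700 g / 2,120,000 L × 1000 = 25.8 mg/L.

25.8 ppm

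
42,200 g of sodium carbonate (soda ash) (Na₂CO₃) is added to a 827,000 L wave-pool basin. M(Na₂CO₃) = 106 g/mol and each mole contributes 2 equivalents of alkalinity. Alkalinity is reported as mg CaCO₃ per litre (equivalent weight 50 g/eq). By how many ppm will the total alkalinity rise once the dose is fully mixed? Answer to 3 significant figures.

Moles of Na₂CO₃: 42,200 g ÷ 106 g/mol = 398.1 mol → 796.2 eq of alkalinity.
As CaCO₃: 796.2 eq × 50 g/eq = 39,810 g.
Rise: 39,810 g / 827,000 L × 1000 = 48.14 mg/L.

48.1 ppm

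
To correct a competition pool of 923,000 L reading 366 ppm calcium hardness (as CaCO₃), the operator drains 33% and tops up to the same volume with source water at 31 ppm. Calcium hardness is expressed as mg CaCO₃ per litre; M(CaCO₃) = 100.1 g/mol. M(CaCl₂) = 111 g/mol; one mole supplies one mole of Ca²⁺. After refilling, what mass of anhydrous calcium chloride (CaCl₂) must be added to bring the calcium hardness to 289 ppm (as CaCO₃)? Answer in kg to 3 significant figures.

34.3 kg

After draining 33% and refilling: 366 × 0.67 + 31 × 0.33 = 255.45 ppm.
Deficit to target: 289 − 255.45 = 33.55 mg/L.
As CaCO₃: 33.55 mg/L × 923,000 L = 30,970 g; ÷ 100.1 = 309.4 mol Ca²⁺.
Mass: 309.4 × 111 = 34,340 g.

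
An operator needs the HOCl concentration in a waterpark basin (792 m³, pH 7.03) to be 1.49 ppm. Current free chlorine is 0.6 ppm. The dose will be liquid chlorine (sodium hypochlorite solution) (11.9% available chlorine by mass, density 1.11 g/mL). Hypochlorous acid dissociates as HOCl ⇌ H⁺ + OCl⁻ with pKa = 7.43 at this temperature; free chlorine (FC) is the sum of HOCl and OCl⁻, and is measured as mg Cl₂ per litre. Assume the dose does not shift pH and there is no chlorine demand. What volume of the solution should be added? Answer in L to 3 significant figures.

Volume: 792 m³ = 792,000 L.
[OCl⁻]/[HOCl] = 10^(pH − pKa) = 10^(7.03 − 7.43) = 0.3981; fraction as HOCl = 1/(1 + 0.3981) = 0.7153.
Free chlorine required for 1.49 ppm HOCl: 1.49 / 0.7153 = 2.083 ppm.
FC to add: 2.083 − 0.6 = 1.483 mg/L as Cl₂.
Cl₂ equivalent: 1.483 mg/L × 792,000 L = 1175 g.
Product at 11.9% available Cl: 1175 / 0.119 = 9871 g.
Volume: 9871 g ÷ 1.11 g/mL = 8893 mL.

8.89 L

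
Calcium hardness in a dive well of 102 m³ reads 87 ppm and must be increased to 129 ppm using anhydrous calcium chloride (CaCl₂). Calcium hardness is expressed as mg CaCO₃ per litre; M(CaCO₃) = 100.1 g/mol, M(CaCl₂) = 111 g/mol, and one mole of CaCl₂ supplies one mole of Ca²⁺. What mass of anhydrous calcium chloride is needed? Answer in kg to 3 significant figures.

Volume: 102 m³ = 102,000 L.
Hardness to add: (129 − 87) = 42 mg/L as CaCO₃ × 102,000 L = 4284 g as CaCO₃.
Moles of Ca²⁺ (1 mol Ca²⁺ ≡ 1 mol CaCO₃): 4284 / 100.1 g/mol = 42.8 mol.
Mass of CaCl₂: 42.8 × 111 = 4750 g.

4.75 kg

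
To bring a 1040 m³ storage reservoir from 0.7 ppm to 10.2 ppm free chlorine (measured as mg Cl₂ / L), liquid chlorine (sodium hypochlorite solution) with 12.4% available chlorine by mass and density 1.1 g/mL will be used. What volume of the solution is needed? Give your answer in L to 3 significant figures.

Volume: 1040 m³ = 1,040,000 L.
Chlorine deficit: 10.2 − 0.7 = 9.5 ppm = 9.5 mg/L as Cl₂.
Cl₂ equivalent needed: 9.5 mg/L × 1,040,000 L = 9,880,000 mg = 9880 g.
Product at 12.4% available chlorine: 9880 / 0.124 = 79,680 g.
Volume at density 1.1 g/mL: 79,680 g ÷ 1.1 g/mL = 72,430 mL.

72.4 L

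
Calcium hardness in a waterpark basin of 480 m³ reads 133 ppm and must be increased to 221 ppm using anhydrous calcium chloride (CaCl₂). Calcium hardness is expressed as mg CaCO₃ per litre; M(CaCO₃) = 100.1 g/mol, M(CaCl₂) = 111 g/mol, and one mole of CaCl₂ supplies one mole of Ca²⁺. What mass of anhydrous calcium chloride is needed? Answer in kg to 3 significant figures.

Volume: 480 m³ = 480,000 L.
Hardness to add: (221 − 133) = 88 mg/L as CaCO₃ × 480,000 L = 42,240 g as CaCO₃.
Moles of Ca²⁺ (1 mol Ca²⁺ ≡ 1 mol CaCO₃): 42,240 / 100.1 g/mol = 422 mol.
Mass of CaCl₂: 422 × 111 = 46,840 g.

46.8 kg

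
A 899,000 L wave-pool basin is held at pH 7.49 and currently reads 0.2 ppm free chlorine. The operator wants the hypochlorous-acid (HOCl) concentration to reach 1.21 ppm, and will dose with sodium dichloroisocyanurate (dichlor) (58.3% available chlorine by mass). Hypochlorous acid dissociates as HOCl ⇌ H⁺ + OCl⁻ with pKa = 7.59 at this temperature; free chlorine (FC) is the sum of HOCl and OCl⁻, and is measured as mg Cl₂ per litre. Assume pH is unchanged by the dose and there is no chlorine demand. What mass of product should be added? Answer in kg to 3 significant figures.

3.04 kg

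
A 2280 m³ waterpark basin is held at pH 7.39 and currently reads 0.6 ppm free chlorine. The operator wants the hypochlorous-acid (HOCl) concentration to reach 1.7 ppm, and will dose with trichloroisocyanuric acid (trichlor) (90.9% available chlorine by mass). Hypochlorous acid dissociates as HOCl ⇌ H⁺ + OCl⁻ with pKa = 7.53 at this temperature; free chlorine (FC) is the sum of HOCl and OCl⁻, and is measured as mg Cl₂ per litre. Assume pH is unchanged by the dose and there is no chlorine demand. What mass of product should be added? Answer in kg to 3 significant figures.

5.85 kg

Volume: 2280 m³ = 2,280,000 L.
[OCl⁻]/[HOCl] = 10^(pH − pKa) = 10^(7.39 − 7.53) = 0.7244; fraction as HOCl = 1/(1 + 0.7244) = 0.5799.
Free chlorine required for 1.7 ppm HOCl: 1.7 / 0.5799 = 2.932 ppm.
FC to add: 2.932 − 0.6 = 2.332 mg/L as Cl₂.
Cl₂ equivalent: 2.332 mg/L × 2,280,000 L = 5316 g.
Product at 90.9% available Cl: 5316 / 0.909 = 5848 g.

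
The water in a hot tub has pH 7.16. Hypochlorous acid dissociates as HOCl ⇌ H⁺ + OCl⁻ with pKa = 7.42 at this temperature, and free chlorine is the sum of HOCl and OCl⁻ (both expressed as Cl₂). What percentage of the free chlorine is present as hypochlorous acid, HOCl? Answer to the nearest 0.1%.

[OCl⁻]/[HOCl] = 10^(pH − pKa) = 10^(7.16 − 7.42) = 10^-0.26 = 0.5495.
Fraction as HOCl = 1 / (1 + 0.5495) = 0.6454.

64.5%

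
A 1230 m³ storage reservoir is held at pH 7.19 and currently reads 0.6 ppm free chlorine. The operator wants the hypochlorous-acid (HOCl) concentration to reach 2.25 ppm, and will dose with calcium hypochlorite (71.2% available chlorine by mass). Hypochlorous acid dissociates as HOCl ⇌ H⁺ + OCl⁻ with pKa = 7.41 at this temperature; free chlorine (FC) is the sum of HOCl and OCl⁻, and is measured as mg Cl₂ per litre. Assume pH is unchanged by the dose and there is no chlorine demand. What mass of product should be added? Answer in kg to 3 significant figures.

5.19 kg

Volume: 1230 m³ = 1,230,000 L.
[OCl⁻]/[HOCl] = 10^(pH − pKa) = 10^(7.19 − 7.41) = 0.6026; fraction as HOCl = 1/(1 + 0.6026) = 0.624.
Free chlorine required for 2.25 ppm HOCl: 2.25 / 0.624 = 3.606 ppm.
FC to add: 3.606 − 0.6 = 3.006 mg/L as Cl₂.
Cl₂ equivalent: 3.006 mg/L × 1,230,000 L = 3697 g.
Product at 71.2% available Cl: 3697 / 0.712 = 5193 g.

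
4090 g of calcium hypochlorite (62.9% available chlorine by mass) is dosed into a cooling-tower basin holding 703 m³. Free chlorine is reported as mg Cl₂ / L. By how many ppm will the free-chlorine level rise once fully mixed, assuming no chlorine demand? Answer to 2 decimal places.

Volume: 703 m³ = 703,000 L.
Available chlorine delivered: 4090 g × 0.629 = 2573 g as Cl₂.
Concentration rise: 2573 g / 703,000 L = 3.659 mg/L = 3.66 ppm.

3.66 ppm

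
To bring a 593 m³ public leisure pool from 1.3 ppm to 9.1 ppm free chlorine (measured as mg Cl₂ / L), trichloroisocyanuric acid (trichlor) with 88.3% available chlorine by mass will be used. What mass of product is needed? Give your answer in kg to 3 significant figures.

Volume: 593 m³ = 593,000 L.
Chlorine deficit: 9.1 − 1.3 = 7.8 ppm = 7.8 mg/L as Cl₂.
Cl₂ equivalent needed: 7.8 mg/L × 593,000 L = 4,625,000 mg = 4625 g.
Product at 88.3% available chlorine: 4625 / 0.883 = 5238 g.

5.24 kg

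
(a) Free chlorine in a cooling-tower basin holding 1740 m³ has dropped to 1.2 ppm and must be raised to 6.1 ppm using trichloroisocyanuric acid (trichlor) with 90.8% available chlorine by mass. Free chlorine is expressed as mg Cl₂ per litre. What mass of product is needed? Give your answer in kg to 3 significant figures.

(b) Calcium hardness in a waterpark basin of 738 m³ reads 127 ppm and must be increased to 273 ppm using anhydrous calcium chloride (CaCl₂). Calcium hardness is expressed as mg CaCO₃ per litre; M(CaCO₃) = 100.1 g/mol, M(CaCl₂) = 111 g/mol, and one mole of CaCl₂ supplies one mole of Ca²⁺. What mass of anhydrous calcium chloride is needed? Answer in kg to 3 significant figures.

(a) 9.39 kg; (b) 119 kg

(a) Volume: 1740 m³ = 1,740,000 L.
(a) Chlorine deficit: 6.1 − 1.2 = 4.9 ppm = 4.9 mg/L as Cl₂.
(a) Cl₂ equivalent needed: 4.9 mg/L × 1,740,000 L = 8,526,000 mg = 8526 g.
(a) Product at 90.8% available chlorine: 8526 / 0.908 = 9390 g.

(b) Volume: 738 m³ = 738,000 L.
(b) Hardness to add: (273 − 127) = 146 mg/L as CaCO₃ × 738,000 L = 107,700 g as CaCO₃.
(b) Moles of Ca²⁺ (1 mol Ca²⁺ ≡ 1 mol CaCO₃): 107,700 / 100.1 g/mol = 1076 mol.
(b) Mass of CaCl₂: 1076 × 111 = 119,500 g.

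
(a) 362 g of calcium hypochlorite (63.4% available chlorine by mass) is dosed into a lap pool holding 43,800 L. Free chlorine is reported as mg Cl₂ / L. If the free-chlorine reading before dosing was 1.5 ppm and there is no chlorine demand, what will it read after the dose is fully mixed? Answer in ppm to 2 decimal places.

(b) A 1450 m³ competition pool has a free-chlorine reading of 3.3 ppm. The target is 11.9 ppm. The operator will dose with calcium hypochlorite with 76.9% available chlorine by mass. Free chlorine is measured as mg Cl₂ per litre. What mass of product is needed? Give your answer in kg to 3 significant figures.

(a) 6.74 ppm; (b) 16.2 kg

(a) Available chlorine delivered: 362 g × 0.634 = 229.5 g as Cl₂.
(a) Concentration rise: 229.5 g / 43,800 L = 5.24 mg/L = 5.24 ppm.
(a) Final FC: 1.5 + 5.24 = 6.74 ppm.

(b) Volume: 1450 m³ = 1,450,000 L.
(b) Chlorine deficit: 11.9 − 3.3 = 8.6 ppm = 8.6 mg/L as Cl₂.
(b) Cl₂ equivalent needed: 8.6 mg/L × 1,450,000 L = 12,470,000 mg = 12,470 g.
(b) Product at 76.9% available chlorine: 12,470 / 0.769 = 16,220 g.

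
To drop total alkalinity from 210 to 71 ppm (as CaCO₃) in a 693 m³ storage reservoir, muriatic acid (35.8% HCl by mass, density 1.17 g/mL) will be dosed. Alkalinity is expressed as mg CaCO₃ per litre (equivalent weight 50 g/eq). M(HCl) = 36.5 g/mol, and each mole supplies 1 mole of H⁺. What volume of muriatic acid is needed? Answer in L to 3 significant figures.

Volume: 693 m³ = 693,000 L.
Alkalinity to neutralize: (210 − 71) = 139 mg/L as CaCO₃ × 693,000 L = 96,330 g as CaCO₃.
Equivalents of H⁺ required: 96,330 ÷ 50 g/eq = 1927 eq = 1927 mol HCl.
Mass of HCl: 1927 × 36.5 = 70,320 g.
Mass of 35.8% solution: 70,320 / 0.358 = 196,400 g.
Volume: 196,400 g ÷ 1.17 g/mL = 167,900 mL.

168 L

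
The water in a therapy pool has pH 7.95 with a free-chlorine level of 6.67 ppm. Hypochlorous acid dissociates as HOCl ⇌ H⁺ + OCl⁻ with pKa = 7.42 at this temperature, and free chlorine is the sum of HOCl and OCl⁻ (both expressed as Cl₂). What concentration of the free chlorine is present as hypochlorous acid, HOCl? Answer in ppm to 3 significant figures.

1.52 ppm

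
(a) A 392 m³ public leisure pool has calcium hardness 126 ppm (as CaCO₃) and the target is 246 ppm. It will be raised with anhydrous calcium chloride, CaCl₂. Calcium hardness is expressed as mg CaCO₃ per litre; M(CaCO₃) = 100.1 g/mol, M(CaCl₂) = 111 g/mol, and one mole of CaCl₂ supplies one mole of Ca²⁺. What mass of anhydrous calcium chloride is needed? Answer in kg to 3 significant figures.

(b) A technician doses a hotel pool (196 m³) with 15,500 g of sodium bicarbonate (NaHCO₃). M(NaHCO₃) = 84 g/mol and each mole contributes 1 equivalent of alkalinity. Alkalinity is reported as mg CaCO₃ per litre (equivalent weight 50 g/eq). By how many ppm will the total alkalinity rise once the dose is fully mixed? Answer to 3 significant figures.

(a) Volume: 392 m³ = 392,000 L.
(a) Hardness to add: (246 − 126) = 120 mg/L as CaCO₃ × 392,000 L = 47,040 g as CaCO₃.
(a) Moles of Ca²⁺ (1 mol Ca²⁺ ≡ 1 mol CaCO₃): 47,040 / 100.1 g/mol = 469.9 mol.
(a) Mass of CaCl₂: 469.9 × 111 = 52,160 g.

(b) Volume: 196 m³ = 196,000 L.
(b) Moles of NaHCO₃: 15,500 g ÷ 84 g/mol = 184.5 mol → 184.5 eq of alkalinity.
(b) As CaCO₃: 184.5 eq × 50 g/eq = 9226 g.
(b) Rise: 9226 g / 196,000 L × 1000 = 47.07 mg/L.

(a) 52.2 kg; (b) 47.1 ppm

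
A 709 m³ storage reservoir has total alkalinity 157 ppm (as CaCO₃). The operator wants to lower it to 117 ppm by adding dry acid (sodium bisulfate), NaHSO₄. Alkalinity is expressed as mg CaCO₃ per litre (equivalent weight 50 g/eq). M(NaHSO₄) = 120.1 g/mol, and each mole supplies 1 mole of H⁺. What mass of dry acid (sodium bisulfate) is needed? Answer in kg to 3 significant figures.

Volume: 709 m³ = 709,000 L.
Alkalinity to neutralize: (157 − 117) = 40 mg/L as CaCO₃ × 709,000 L = 28,360 g as CaCO₃.
Equivalents of H⁺ required: 28,360 ÷ 50 g/eq = 567.2 eq = 567.2 mol NaHSO₄.
Mass of NaHSO₄: 567.2 × 120.1 = 68,120 g.

68.1 kg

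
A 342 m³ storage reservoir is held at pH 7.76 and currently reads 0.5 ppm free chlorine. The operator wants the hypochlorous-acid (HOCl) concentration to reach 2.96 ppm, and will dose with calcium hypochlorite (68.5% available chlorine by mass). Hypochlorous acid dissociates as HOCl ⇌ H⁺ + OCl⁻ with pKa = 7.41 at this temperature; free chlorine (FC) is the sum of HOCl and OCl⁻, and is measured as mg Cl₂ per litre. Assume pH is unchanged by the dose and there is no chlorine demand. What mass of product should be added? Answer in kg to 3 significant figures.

Volume: 342 m³ = 342,000 L.
[OCl⁻]/[HOCl] = 10^(pH − pKa) = 10^(7.76 − 7.41) = 2.239; fraction as HOCl = 1/(1 + 2.239) = 0.3088.
Free chlorine required for 2.96 ppm HOCl: 2.96 / 0.3088 = 9.587 ppm.
FC to add: 9.587 − 0.5 = 9.087 mg/L as Cl₂.
Cl₂ equivalent: 9.087 mg/L × 342,000 L = 3108 g.
Product at 68.5% available Cl: 3108 / 0.685 = 4537 g.

4.54 kg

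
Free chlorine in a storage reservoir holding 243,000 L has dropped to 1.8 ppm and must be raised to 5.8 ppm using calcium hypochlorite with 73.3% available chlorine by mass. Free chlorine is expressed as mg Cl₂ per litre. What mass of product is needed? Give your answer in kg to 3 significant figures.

Chlorine deficit: 5.8 − 1.8 = 4 ppm = 4 mg/L as Cl₂.
Cl₂ equivalent needed: 4 mg/L × 243,000 L = 972,000 mg = 972 g.
Product at 73.3% available chlorine: 972 / 0.733 = 1326 g.

1.33 kg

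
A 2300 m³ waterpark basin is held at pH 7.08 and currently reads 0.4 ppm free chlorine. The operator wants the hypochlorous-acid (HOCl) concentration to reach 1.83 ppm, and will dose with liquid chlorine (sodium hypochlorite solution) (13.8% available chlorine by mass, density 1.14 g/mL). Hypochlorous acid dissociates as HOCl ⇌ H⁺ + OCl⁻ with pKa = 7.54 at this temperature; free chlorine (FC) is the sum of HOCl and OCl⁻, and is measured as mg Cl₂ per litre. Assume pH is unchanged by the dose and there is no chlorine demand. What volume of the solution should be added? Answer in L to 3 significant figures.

Volume: 2300 m³ = 2,300,000 L.
[OCl⁻]/[HOCl] = 10^(pH − pKa) = 10^(7.08 − 7.54) = 0.3467; fraction as HOCl = 1/(1 + 0.3467) = 0.7425.
Free chlorine required for 1.83 ppm HOCl: 1.83 / 0.7425 = 2.465 ppm.
FC to add: 2.465 − 0.4 = 2.065 mg/L as Cl₂.
Cl₂ equivalent: 2.065 mg/L × 2,300,000 L = 4748 g.
Product at 13.8% available Cl: 4748 / 0.138 = 34,410 g.
Volume: 34,410 g ÷ 1.14 g/mL = 30,180 mL.

30.2 L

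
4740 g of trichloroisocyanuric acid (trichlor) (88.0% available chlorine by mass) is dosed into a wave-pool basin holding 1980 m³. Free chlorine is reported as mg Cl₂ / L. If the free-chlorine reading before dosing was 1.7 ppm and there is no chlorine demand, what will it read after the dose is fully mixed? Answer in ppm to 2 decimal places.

Volume: 1980 m³ = 1,980,000 L.
Available chlorine delivered: 4740 g × 0.88 = 4171 g as Cl₂.
Concentration rise: 4171 g / 1,980,000 L = 2.107 mg/L = 2.11 ppm.
Final FC: 1.7 + 2.11 = 3.81 ppm.

3.81 ppm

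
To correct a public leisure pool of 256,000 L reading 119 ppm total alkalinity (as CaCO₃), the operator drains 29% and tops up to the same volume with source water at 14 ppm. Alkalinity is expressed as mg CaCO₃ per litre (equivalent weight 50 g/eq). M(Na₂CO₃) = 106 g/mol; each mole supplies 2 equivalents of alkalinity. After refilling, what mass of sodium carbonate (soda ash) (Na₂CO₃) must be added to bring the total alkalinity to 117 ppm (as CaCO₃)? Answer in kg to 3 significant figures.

After draining 29% and refilling: 119 × 0.71 + 14 × 0.29 = 88.55 ppm.
Deficit to target: 117 − 88.55 = 28.45 mg/L.
As CaCO₃: 28.45 mg/L × 256,000 L = 7283 g; ÷ 50 g/eq ÷ 2 = 72.83 mol Na₂CO₃.
Mass: 72.83 × 106 = 7720 g.

7.72 kg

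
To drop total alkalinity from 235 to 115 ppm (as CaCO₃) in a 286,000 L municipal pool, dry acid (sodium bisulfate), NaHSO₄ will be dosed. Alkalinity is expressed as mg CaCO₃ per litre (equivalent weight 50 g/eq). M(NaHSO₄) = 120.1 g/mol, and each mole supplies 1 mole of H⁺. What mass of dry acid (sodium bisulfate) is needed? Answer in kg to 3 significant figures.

82.4 kg

Alkalinity to neutralize: (235 − 115) = 120 mg/L as CaCO₃ × 286,000 L = 34,320 g as CaCO₃.
Equivalents of H⁺ required: 34,320 ÷ 50 g/eq = 686.4 eq = 686.4 mol NaHSO₄.
Mass of NaHSO₄: 686.4 × 120.1 = 82,440 g.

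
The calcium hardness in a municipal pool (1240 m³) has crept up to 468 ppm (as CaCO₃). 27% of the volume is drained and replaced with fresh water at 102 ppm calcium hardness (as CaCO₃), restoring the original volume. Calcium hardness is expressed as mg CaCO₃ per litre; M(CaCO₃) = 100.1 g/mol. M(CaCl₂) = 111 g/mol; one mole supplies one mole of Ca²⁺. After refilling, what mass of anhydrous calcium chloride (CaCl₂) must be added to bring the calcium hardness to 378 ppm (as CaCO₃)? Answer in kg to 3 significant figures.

Volume: 1240 m³ = 1,240,000 L.
After draining 27% and refilling: 468 × 0.73 + 102 × 0.27 = 369.18 ppm.
Deficit to target: 378 − 369.18 = 8.82 mg/L.
As CaCO₃: 8.82 mg/L × 1,240,000 L = 10,940 g; ÷ 100.1 = 109.3 mol Ca²⁺.
Mass: 109.3 × 111 = 12,130 g.

12.1 kg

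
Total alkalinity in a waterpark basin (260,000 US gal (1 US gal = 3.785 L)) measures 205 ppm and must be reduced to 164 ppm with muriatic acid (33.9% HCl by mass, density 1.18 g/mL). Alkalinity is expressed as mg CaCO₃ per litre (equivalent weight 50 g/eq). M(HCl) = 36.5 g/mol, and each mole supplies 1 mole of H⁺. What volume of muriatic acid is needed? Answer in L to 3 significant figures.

73.6 L

Volume: 260,000 US gal × 3.785 L/gal = 984,100 L.
Alkalinity to neutralize: (205 − 164) = 41 mg/L as CaCO₃ × 984,100 L = 40,350 g as CaCO₃.
Equivalents of H⁺ required: 40,350 ÷ 50 g/eq = 807 eq = 807 mol HCl.
Mass of HCl: 807 × 36.5 = 29,450 g.
Mass of 33.9% solution: 29,450 / 0.339 = 86,890 g.
Volume: 86,890 g ÷ 1.18 g/mL = 73,630 mL.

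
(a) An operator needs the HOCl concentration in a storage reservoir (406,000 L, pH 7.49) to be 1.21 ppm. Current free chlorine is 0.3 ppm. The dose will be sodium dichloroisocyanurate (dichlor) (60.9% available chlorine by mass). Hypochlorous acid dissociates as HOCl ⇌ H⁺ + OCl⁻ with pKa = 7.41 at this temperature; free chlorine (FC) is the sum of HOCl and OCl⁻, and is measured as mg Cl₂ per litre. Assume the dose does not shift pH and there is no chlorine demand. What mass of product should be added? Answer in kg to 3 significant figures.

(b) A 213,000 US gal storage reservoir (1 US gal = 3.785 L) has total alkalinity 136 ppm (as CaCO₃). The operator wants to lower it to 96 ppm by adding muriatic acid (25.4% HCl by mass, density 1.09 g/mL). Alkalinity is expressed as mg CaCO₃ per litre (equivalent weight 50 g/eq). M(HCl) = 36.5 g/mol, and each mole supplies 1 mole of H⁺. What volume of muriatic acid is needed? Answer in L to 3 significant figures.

(a) [OCl⁻]/[HOCl] = 10^(pH − pKa) = 10^(7.49 − 7.41) = 1.202; fraction as HOCl = 1/(1 + 1.202) = 0.4541.
(a) Free chlorine required for 1.21 ppm HOCl: 1.21 / 0.4541 = 2.665 ppm.
(a) FC to add: 2.665 − 0.3 = 2.365 mg/L as Cl₂.
(a) Cl₂ equivalent: 2.365 mg/L × 406,000 L = 960.1 g.
(a) Product at 60.9% available Cl: 960.1 / 0.609 = 1576 g.

(b) Volume: 213,000 US gal × 3.785 L/gal = 806,205 L.
(b) Alkalinity to neutralize: (136 − 96) = 40 mg/L as CaCO₃ × 806,205 L = 32,250 g as CaCO₃.
(b) Equivalents of H⁺ required: 32,250 ÷ 50 g/eq = 645 eq = 645 mol HCl.
(b) Mass of HCl: 645 × 36.5 = 23,540 g.
(b) Mass of 25.4% solution: 23,540 / 0.254 = 92,680 g.
(b) Volume: 92,680 g ÷ 1.09 g/mL = 85,030 mL.

(a) 1.58 kg; (b) 85.0 L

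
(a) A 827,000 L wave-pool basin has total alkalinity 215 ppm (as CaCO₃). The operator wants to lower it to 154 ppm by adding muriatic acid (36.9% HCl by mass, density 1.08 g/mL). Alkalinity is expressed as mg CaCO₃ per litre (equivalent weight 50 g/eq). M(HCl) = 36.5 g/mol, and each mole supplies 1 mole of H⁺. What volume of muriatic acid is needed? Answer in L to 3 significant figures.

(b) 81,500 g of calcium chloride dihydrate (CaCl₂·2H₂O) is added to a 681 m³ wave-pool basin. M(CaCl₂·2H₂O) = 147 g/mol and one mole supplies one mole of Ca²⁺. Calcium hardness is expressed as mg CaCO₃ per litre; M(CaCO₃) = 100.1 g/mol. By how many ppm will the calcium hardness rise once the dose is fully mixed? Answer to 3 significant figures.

(a) Alkalinity to neutralize: (215 − 154) = 61 mg/L as CaCO₃ × 827,000 L = 50,450 g as CaCO₃.
(a) Equivalents of H⁺ required: 50,450 ÷ 50 g/eq = 1009 eq = 1009 mol HCl.
(a) Mass of HCl: 1009 × 36.5 = 36,830 g.
(a) Mass of 36.9% solution: 36,830 / 0.369 = 99,800 g.
(a) Volume: 99,800 g ÷ 1.08 g/mL = 92,410 mL.

(b) Volume: 681 m³ = 681,000 L.
(b) Moles of Ca²⁺: 81,500 g ÷ 147 g/mol = 554.4 mol.
(b) As CaCO₃: 554.4 mol × 100.1 g/mol = 55,500 g.
(b) Rise: 55,500 g / 681,000 L × 1000 = 81.49 mg/L.

(a) 92.4 L; (b) 81.5 ppm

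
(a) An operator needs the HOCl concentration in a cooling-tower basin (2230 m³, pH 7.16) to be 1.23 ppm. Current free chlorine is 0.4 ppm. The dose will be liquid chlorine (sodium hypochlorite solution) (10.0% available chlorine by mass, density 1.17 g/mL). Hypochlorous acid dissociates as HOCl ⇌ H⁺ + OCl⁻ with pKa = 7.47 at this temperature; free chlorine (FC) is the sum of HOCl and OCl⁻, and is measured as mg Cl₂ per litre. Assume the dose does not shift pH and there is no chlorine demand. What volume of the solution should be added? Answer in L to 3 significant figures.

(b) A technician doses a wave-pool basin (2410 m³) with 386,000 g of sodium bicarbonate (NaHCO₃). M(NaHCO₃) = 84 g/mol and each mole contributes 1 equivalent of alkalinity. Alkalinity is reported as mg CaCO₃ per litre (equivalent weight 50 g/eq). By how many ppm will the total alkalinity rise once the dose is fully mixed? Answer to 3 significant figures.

(a) Volume: 2230 m³ = 2,230,000 L.
(a) [OCl⁻]/[HOCl] = 10^(pH − pKa) = 10^(7.16 − 7.47) = 0.4898; fraction as HOCl = 1/(1 + 0.4898) = 0.6712.
(a) Free chlorine required for 1.23 ppm HOCl: 1.23 / 0.6712 = 1.832 ppm.
(a) FC to add: 1.832 − 0.4 = 1.432 mg/L as Cl₂.
(a) Cl₂ equivalent: 1.432 mg/L × 2,230,000 L = 3194 g.
(a) Product at 10.0% available Cl: 3194 / 0.1 = 31,940 g.
(a) Volume: 31,940 g ÷ 1.17 g/mL = 27,300 mL.

(b) Volume: 2410 m³ = 2,410,000 L.
(b) Moles of NaHCO₃: 386,000 g ÷ 84 g/mol = 4595 mol → 4595 eq of alkalinity.
(b) As CaCO₃: 4595 eq × 50 g/eq = 229,800 g.
(b) Rise: 229,800 g / 2,410,000 L × 1000 = 95.34 mg/L.

(a) 27.3 L; (b) 95.3 ppm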